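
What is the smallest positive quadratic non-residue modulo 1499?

2

(2/1499) = −1, so 2 is the smallest positive non-residue mod 1499.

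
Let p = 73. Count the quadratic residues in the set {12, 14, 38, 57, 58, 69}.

(12/73) = +1 → QR.
(14/73) = -1 → non-residue.
(38/73) = +1 → QR.
(57/73) = +1 → QR.
(58/73) = -1 → non-residue.
(69/73) = +1 → QR.
Total quadratic residues among the 6: 4.

4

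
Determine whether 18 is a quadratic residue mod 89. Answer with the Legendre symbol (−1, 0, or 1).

1

Euler's criterion: (18/89) ≡ 18^44 (mod 89).
18^2 ≡ 57 (mod 89)
18^4 ≡ 45 (mod 89)
18^8 ≡ 67 (mod 89)
18^16 ≡ 39 (mod 89)
18^32 ≡ 8 (mod 89)
18^44 = 18^(32+8+4) ≡ 1 (mod 89).
Result is 1, so (18/89) = 1.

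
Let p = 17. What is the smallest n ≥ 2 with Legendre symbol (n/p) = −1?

3

(2/17) = +1, so 2 is a residue.
(3/17) = −1, so 3 is the smallest positive non-residue mod 17.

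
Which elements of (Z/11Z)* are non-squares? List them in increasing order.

2, 6, 7, 8, 10

Square k = 1,…,5 (k and 11−k give the same square):
1²=1, 2²=4, 3²=9, 4²≡5, 5²≡3 (mod 11).
The residues are {1, 3, 4, 5, 9}; the non-residues are the remaining 5 nonzero classes.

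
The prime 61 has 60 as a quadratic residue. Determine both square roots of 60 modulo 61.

61 ≡ 1 (mod 4), so we find a root by search.
Trying successive values, 11² = 121 ≡ 60 (mod 61). The other root is 61 − 11 = 50.

11, 50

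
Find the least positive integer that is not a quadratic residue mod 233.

(2/233) = +1, so 2 is a residue.
(3/233) = −1, so 3 is the smallest positive non-residue mod 233.

3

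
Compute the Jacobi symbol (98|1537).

1

Pull out 2: since 1537 ≡ 1 (mod 8), (2/1537) = +1.
Reciprocity: 49 ≡ 1 and 1537 ≡ 1 (mod 4), so (49/1537) = +(1537/49).
Reduce top mod 49: now compute (18/49).
Pull out 2: since 49 ≡ 1 (mod 8), (2/49) = +1.
Reciprocity: 9 ≡ 1 and 49 ≡ 1 (mod 4), so (9/49) = +(49/9).
Reduce top mod 9: now compute (4/9).
Pull out 2^2: since 9 ≡ 1 (mod 8), (2/9) = +1, so (2/9)^2 = +1.
Reached (1/9) = 1. Collecting the sign flips along the way, the symbol is +1.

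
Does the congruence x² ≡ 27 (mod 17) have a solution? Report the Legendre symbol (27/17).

-1

First reduce: 27 ≡ 10 (mod 17).
Pull out 2: since 17 ≡ 1 (mod 8), (2/17) = +1.
Reciprocity: 5 ≡ 1 and 17 ≡ 1 (mod 4), so (5/17) = +(17/5).
Reduce top mod 5: now compute (2/5).
Pull out 2: since 5 ≡ 5 (mod 8), (2/5) = -1.
Reached (1/5) = 1. Collecting the sign flips along the way, the symbol is -1.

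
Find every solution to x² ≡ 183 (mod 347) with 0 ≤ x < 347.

71, 276

Since 347 ≡ 3 (mod 4), a square root of 183 is 183^((347+1)/4) = 183^87 mod 347.
Repeated squaring: 183^2≡177, 183^4≡99, 183^8≡85, 183^16≡285, 183^32≡27, 183^64≡35 (mod 347).
183^87 = 183^(64+16+4+2+1) ≡ 71 (mod 347).
Check: 71² = 5041 ≡ 183 (mod 347). The two roots are 71 and 276.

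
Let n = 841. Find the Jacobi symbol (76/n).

Pull out 2^2: since 841 ≡ 1 (mod 8), (2/841) = +1, so (2/841)^2 = +1.
Reciprocity: 19 ≡ 3 and 841 ≡ 1 (mod 4), so (19/841) = +(841/19).
Reduce top mod 19: now compute (5/19).
Reciprocity: 5 ≡ 1 and 19 ≡ 3 (mod 4), so (5/19) = +(19/5).
Reduce top mod 5: now compute (4/5).
Pull out 2^2: since 5 ≡ 5 (mod 8), (2/5) = -1, so (2/5)^2 = +1.
Reached (1/5) = 1. Collecting the sign flips along the way, the symbol is +1.

1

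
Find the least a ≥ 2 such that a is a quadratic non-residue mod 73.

5

(2/73) = +1, so 2 is a residue.
(3/73) = +1, so 3 is a residue.
(4/73) = +1, so 4 is a residue.
(5/73) = −1, so 5 is the smallest positive non-residue mod 73.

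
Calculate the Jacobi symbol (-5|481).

First reduce: -5 ≡ 476 (mod 481).
Pull out 2^2: since 481 ≡ 1 (mod 8), (2/481) = +1, so (2/481)^2 = +1.
Reciprocity: 119 ≡ 3 and 481 ≡ 1 (mod 4), so (119/481) = +(481/119).
Reduce top mod 119: now compute (5/119).
Reciprocity: 5 ≡ 1 and 119 ≡ 3 (mod 4), so (5/119) = +(119/5).
Reduce top mod 5: now compute (4/5).
Pull out 2^2: since 5 ≡ 5 (mod 8), (2/5) = -1, so (2/5)^2 = +1.
Reached (1/5) = 1. Collecting the sign flips along the way, the symbol is +1.

1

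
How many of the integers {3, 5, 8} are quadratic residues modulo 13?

(3/13) = +1 → QR.
(5/13) = -1 → non-residue.
(8/13) = -1 → non-residue.
Total quadratic residues among the 3: 1.

1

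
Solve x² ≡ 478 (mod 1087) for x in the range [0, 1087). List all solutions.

292, 795

Since 1087 ≡ 3 (mod 4), a square root of 478 is 478^((1087+1)/4) = 478^272 mod 1087.
Repeated squaring: 478^2≡214, 478^4≡142, 478^8≡598, 478^16≡1068, 478^32≡361, 478^64≡968, 478^128≡30, 478^256≡900 (mod 1087).
478^272 = 478^(256+16) ≡ 292 (mod 1087).
Check: 292² = 85264 ≡ 478 (mod 1087). The two roots are 292 and 795.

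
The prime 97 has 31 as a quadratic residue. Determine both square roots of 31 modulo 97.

15, 82

97 ≡ 1 (mod 4), so we find a root by search.
Trying successive values, 15² = 225 ≡ 31 (mod 97). The other root is 97 − 15 = 82.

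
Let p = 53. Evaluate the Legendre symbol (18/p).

Euler's criterion: (18/53) ≡ 18^26 (mod 53).
18^2 ≡ 6 (mod 53)
18^4 ≡ 36 (mod 53)
18^8 ≡ 24 (mod 53)
18^16 ≡ 46 (mod 53)
18^26 = 18^(16+8+2) ≡ 52 (mod 53).
Result is 52 ≡ −1, so (18/53) = −1.

-1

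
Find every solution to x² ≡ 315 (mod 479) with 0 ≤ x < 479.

Since 479 ≡ 3 (mod 4), a square root of 315 is 315^((479+1)/4) = 315^120 mod 479.
Repeated squaring: 315^2≡72, 315^4≡394, 315^8≡40, 315^16≡163, 315^32≡224, 315^64≡360 (mod 479).
315^120 = 315^(64+32+16+8) ≡ 366 (mod 479).
Check: 366² = 133956 ≡ 315 (mod 479). The two roots are 113 and 366.

113, 366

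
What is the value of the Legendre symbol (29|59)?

1

Euler's criterion: (29/59) ≡ 29^29 (mod 59).
29^2 ≡ 15 (mod 59)
29^4 ≡ 48 (mod 59)
29^8 ≡ 3 (mod 59)
29^16 ≡ 9 (mod 59)
29^29 = 29^(16+8+4+1) ≡ 1 (mod 59).
Result is 1, so (29/59) = 1.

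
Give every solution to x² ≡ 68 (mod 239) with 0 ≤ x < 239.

Since 239 ≡ 3 (mod 4), a square root of 68 is 68^((239+1)/4) = 68^60 mod 239.
Repeated squaring: 68^2≡83, 68^4≡197, 68^8≡91, 68^16≡155, 68^32≡125 (mod 239).
68^60 = 68^(32+16+8+4) ≡ 32 (mod 239).
Check: 32² = 1024 ≡ 68 (mod 239). The two roots are 32 and 207.

32, 207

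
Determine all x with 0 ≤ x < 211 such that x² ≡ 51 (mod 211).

Since 211 ≡ 3 (mod 4), a square root of 51 is 51^((211+1)/4) = 51^53 mod 211.
Repeated squaring: 51^2≡69, 51^4≡119, 51^8≡24, 51^16≡154, 51^32≡84 (mod 211).
51^53 = 51^(32+16+4+1) ≡ 126 (mod 211).
Check: 126² = 15876 ≡ 51 (mod 211). The two roots are 85 and 126.

85, 126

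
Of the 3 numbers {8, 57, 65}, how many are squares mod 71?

2

(8/71) = +1 → QR.
(57/71) = +1 → QR.
(65/71) = -1 → non-residue.
Total quadratic residues among the 3: 2.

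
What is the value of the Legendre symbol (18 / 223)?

Euler's criterion: (18/223) ≡ 18^111 (mod 223).
18^2 ≡ 101 (mod 223)
18^4 ≡ 166 (mod 223)
18^8 ≡ 127 (mod 223)
18^16 ≡ 73 (mod 223)
18^32 ≡ 200 (mod 223)
18^64 ≡ 83 (mod 223)
18^111 = 18^(64+32+8+4+2+1) ≡ 1 (mod 223).
Result is 1, so (18/223) = 1.

1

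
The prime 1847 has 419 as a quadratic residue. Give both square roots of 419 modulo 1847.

Since 1847 ≡ 3 (mod 4), a square root of 419 is 419^((1847+1)/4) = 419^462 mod 1847.
Repeated squaring: 419^2≡96, 419^4≡1828, 419^8≡361, 419^16≡1031, 419^32≡936, 419^64≡618, 419^128≡1442, 419^256≡1489 (mod 1847).
419^462 = 419^(256+128+64+8+4+2) ≡ 144 (mod 1847).
Check: 144² = 20736 ≡ 419 (mod 1847). The two roots are 144 and 1703.

144, 1703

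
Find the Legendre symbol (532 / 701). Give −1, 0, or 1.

1

Pull out 2^2: since 701 ≡ 5 (mod 8), (2/701) = -1, so (2/701)^2 = +1.
Reciprocity: 133 ≡ 1 and 701 ≡ 1 (mod 4), so (133/701) = +(701/133).
Reduce top mod 133: now compute (36/133).
Pull out 2^2: since 133 ≡ 5 (mod 8), (2/133) = -1, so (2/133)^2 = +1.
Reciprocity: 9 ≡ 1 and 133 ≡ 1 (mod 4), so (9/133) = +(133/9).
Reduce top mod 9: now compute (7/9).
Reciprocity: 7 ≡ 3 and 9 ≡ 1 (mod 4), so (7/9) = +(9/7).
Reduce top mod 7: now compute (2/7).
Pull out 2: since 7 ≡ 7 (mod 8), (2/7) = +1.
Reached (1/7) = 1. Collecting the sign flips along the way, the symbol is +1.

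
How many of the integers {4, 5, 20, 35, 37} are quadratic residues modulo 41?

(4/41) = +1 → QR.
(5/41) = +1 → QR.
(20/41) = +1 → QR.
(35/41) = -1 → non-residue.
(37/41) = +1 → QR.
Total quadratic residues among the 5: 4.

4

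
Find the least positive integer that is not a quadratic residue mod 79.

(2/79) = +1, so 2 is a residue.
(3/79) = −1, so 3 is the smallest positive non-residue mod 79.

3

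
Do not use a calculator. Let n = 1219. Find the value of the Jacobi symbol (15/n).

Reciprocity: 15 ≡ 3 and 1219 ≡ 3 (mod 4), so (15/1219) = −(1219/15).
Reduce top mod 15: now compute (4/15).
Pull out 2^2: since 15 ≡ 7 (mod 8), (2/15) = +1, so (2/15)^2 = +1.
Reached (1/15) = 1. Collecting the sign flips along the way, the symbol is -1.

-1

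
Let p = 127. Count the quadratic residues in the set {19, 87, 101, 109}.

(19/127) = +1 → QR.
(87/127) = +1 → QR.
(101/127) = -1 → non-residue.
(109/127) = -1 → non-residue.
Total quadratic residues among the 4: 2.

2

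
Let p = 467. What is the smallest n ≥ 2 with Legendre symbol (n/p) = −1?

2

(2/467) = −1, so 2 is the smallest positive non-residue mod 467.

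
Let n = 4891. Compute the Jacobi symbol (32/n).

-1

Pull out 2^5: since 4891 ≡ 3 (mod 8), (2/4891) = -1, so (2/4891)^5 = -1.
Reached (1/4891) = 1. Collecting the sign flips along the way, the symbol is -1.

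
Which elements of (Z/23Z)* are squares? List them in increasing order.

1 2 3 4 6 8 9 12 13 16 18

Square k = 1,…,11 (k and 23−k give the same square):
1²=1, 2²=4, 3²=9, 4²=16, 5²≡2, 6²≡13, 7²≡3, 8²≡18, 9²≡12, 10²≡8, 11²≡6 (mod 23).
So the quadratic residues mod 23 are {1, 2, 3, 4, 6, 8, 9, 12, 13, 16, 18}.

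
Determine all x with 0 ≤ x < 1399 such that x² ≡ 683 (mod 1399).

Since 1399 ≡ 3 (mod 4), a square root of 683 is 683^((1399+1)/4) = 683^350 mod 1399.
Repeated squaring: 683^2≡622, 683^4≡760, 683^8≡1212, 683^16≡1393, 683^32≡36, 683^64≡1296, 683^128≡816, 683^256≡1331 (mod 1399).
683^350 = 683^(256+64+16+8+4+2) ≡ 59 (mod 1399).
Check: 59² = 3481 ≡ 683 (mod 1399). The two roots are 59 and 1340.

59, 1340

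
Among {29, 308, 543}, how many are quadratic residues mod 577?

1

(29/577) = -1 → non-residue.
(308/577) = -1 → non-residue.
(543/577) = +1 → QR.
Total quadratic residues among the 3: 1.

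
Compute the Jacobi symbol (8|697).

Pull out 2^3: since 697 ≡ 1 (mod 8), (2/697) = +1, so (2/697)^3 = +1.
Reached (1/697) = 1. Collecting the sign flips along the way, the symbol is +1.

1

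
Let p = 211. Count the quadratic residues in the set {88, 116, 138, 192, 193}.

1

(88/211) = -1 → non-residue.
(116/211) = -1 → non-residue.
(138/211) = -1 → non-residue.
(192/211) = -1 → non-residue.
(193/211) = +1 → QR.
Total quadratic residues among the 5: 1.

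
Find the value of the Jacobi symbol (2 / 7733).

-1

Pull out 2: since 7733 ≡ 5 (mod 8), (2/7733) = -1.
Reached (1/7733) = 1. Collecting the sign flips along the way, the symbol is -1.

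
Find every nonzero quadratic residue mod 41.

1, 2, 4, 5, 8, 9, 10, 16, 18, 20, 21, 23, 25, 31, 32, 33, 36, 37, 39, 40

Square k = 1,…,20 (k and 41−k give the same square):
1²=1, 2²=4, 3²=9, 4²=16, 5²=25, 6²=36, 7²≡8, 8²≡23, 9²≡40, 10²≡18, 11²≡39, 12²≡21, 13²≡5, 14²≡32, 15²≡20, 16²≡10, 17²≡2, 18²≡37, 19²≡33, 20²≡31 (mod 41).
So the quadratic residues mod 41 are {1, 2, 4, 5, 8, 9, 10, 16, 18, 20, 21, 23, 25, 31, 32, 33, 36, 37, 39, 40}.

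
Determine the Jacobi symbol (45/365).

0

Reciprocity: 45 ≡ 1 and 365 ≡ 1 (mod 4), so (45/365) = +(365/45).
Reduce top mod 45: now compute (5/45).
Reciprocity: 5 ≡ 1 and 45 ≡ 1 (mod 4), so (5/45) = +(45/5).
Reduce top mod 5: now compute (0/5).
Top reduces to 0: gcd > 1, so the symbol is 0.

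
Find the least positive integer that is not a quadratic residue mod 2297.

(2/2297) = +1, so 2 is a residue.
(3/2297) = −1, so 3 is the smallest positive non-residue mod 2297.

3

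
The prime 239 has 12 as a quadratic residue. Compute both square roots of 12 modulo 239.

27, 212

Since 239 ≡ 3 (mod 4), a square root of 12 is 12^((239+1)/4) = 12^60 mod 239.
Repeated squaring: 12^2≡144, 12^4≡182, 12^8≡142, 12^16≡88, 12^32≡96 (mod 239).
12^60 = 12^(32+16+8+4) ≡ 27 (mod 239).
Check: 27² = 729 ≡ 12 (mod 239). The two roots are 27 and 212.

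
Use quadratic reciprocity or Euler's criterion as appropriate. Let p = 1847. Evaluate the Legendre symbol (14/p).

1

Pull out 2: since 1847 ≡ 7 (mod 8), (2/1847) = +1.
Reciprocity: 7 ≡ 3 and 1847 ≡ 3 (mod 4), so (7/1847) = −(1847/7).
Reduce top mod 7: now compute (6/7).
Pull out 2: since 7 ≡ 7 (mod 8), (2/7) = +1.
Reciprocity: 3 ≡ 3 and 7 ≡ 3 (mod 4), so (3/7) = −(7/3).
Reduce top mod 3: now compute (1/3).
Reached (1/3) = 1. Collecting the sign flips along the way, the symbol is +1.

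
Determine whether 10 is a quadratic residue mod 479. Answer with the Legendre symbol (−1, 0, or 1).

Pull out 2: since 479 ≡ 7 (mod 8), (2/479) = +1.
Reciprocity: 5 ≡ 1 and 479 ≡ 3 (mod 4), so (5/479) = +(479/5).
Reduce top mod 5: now compute (4/5).
Pull out 2^2: since 5 ≡ 5 (mod 8), (2/5) = -1, so (2/5)^2 = +1.
Reached (1/5) = 1. Collecting the sign flips along the way, the symbol is +1.

1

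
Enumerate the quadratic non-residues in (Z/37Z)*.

Square k = 1,…,18 (k and 37−k give the same square):
1²=1, 2²=4, 3²=9, 4²=16, 5²=25, 6²=36, 7²≡12, 8²≡27, 9²≡7, 10²≡26, 11²≡10, 12²≡33, 13²≡21, 14²≡11, 15²≡3, 16²≡34, 17²≡30, 18²≡28 (mod 37).
The residues are {1, 3, 4, 7, 9, 10, 11, 12, 16, 21, 25, 26, 27, 28, 30, 33, 34, 36}; the non-residues are the remaining 18 nonzero classes.

2,5,6,8,13,14,15,17,18,19,20,22,23,24,29,31,32,35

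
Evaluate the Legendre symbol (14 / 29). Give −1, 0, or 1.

-1

Pull out 2: since 29 ≡ 5 (mod 8), (2/29) = -1.
Reciprocity: 7 ≡ 3 and 29 ≡ 1 (mod 4), so (7/29) = +(29/7).
Reduce top mod 7: now compute (1/7).
Reached (1/7) = 1. Collecting the sign flips along the way, the symbol is -1.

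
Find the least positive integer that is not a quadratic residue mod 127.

(2/127) = +1, so 2 is a residue.
(3/127) = −1, so 3 is the smallest positive non-residue mod 127.

3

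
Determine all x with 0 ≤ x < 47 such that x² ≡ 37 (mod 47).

15, 32

Since 47 ≡ 3 (mod 4), a square root of 37 is 37^((47+1)/4) = 37^12 mod 47.
Repeated squaring: 37^2≡6, 37^4≡36, 37^8≡27 (mod 47).
37^12 = 37^(8+4) ≡ 32 (mod 47).
Check: 32² = 1024 ≡ 37 (mod 47). The two roots are 15 and 32.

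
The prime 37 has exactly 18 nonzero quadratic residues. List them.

Square k = 1,…,18 (k and 37−k give the same square):
1²=1, 2²=4, 3²=9, 4²=16, 5²=25, 6²=36, 7²≡12, 8²≡27, 9²≡7, 10²≡26, 11²≡10, 12²≡33, 13²≡21, 14²≡11, 15²≡3, 16²≡34, 17²≡30, 18²≡28 (mod 37).
So the quadratic residues mod 37 are {1, 3, 4, 7, 9, 10, 11, 12, 16, 21, 25, 26, 27, 28, 30, 33, 34, 36}.

1 3 4 7 9 10 11 12 16 21 25 26 27 28 30 33 34 36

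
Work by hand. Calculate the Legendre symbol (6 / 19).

Euler's criterion: (6/19) ≡ 6^9 (mod 19).
6^2 ≡ 17 (mod 19)
6^4 ≡ 4 (mod 19)
6^8 ≡ 16 (mod 19)
6^9 = 6^(8+1) ≡ 1 (mod 19).
Result is 1, so (6/19) = 1.

1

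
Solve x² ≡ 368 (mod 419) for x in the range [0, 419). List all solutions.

110, 309

Since 419 ≡ 3 (mod 4), a square root of 368 is 368^((419+1)/4) = 368^105 mod 419.
Repeated squaring: 368^2≡87, 368^4≡27, 368^8≡310, 368^16≡149, 368^32≡413, 368^64≡36 (mod 419).
368^105 = 368^(64+32+8+1) ≡ 110 (mod 419).
Check: 110² = 12100 ≡ 368 (mod 419). The two roots are 110 and 309.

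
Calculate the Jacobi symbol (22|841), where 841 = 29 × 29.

1

Pull out 2: since 841 ≡ 1 (mod 8), (2/841) = +1.
Reciprocity: 11 ≡ 3 and 841 ≡ 1 (mod 4), so (11/841) = +(841/11).
Reduce top mod 11: now compute (5/11).
Reciprocity: 5 ≡ 1 and 11 ≡ 3 (mod 4), so (5/11) = +(11/5).
Reduce top mod 5: now compute (1/5).
Reached (1/5) = 1. Collecting the sign flips along the way, the symbol is +1.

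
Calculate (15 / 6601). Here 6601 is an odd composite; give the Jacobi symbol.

1

Reciprocity: 15 ≡ 3 and 6601 ≡ 1 (mod 4), so (15/6601) = +(6601/15).
Reduce top mod 15: now compute (1/15).
Reached (1/15) = 1. Collecting the sign flips along the way, the symbol is +1.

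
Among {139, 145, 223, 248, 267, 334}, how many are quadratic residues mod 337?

2

(139/337) = -1 → non-residue.
(145/337) = +1 → QR.
(223/337) = -1 → non-residue.
(248/337) = -1 → non-residue.
(267/337) = -1 → non-residue.
(334/337) = +1 → QR.
Total quadratic residues among the 6: 2.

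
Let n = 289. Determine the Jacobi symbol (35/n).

1

Reciprocity: 35 ≡ 3 and 289 ≡ 1 (mod 4), so (35/289) = +(289/35).
Reduce top mod 35: now compute (9/35).
Reciprocity: 9 ≡ 1 and 35 ≡ 3 (mod 4), so (9/35) = +(35/9).
Reduce top mod 9: now compute (8/9).
Pull out 2^3: since 9 ≡ 1 (mod 8), (2/9) = +1, so (2/9)^3 = +1.
Reached (1/9) = 1. Collecting the sign flips along the way, the symbol is +1.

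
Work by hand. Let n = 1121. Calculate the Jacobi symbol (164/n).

Pull out 2^2: since 1121 ≡ 1 (mod 8), (2/1121) = +1, so (2/1121)^2 = +1.
Reciprocity: 41 ≡ 1 and 1121 ≡ 1 (mod 4), so (41/1121) = +(1121/41).
Reduce top mod 41: now compute (14/41).
Pull out 2: since 41 ≡ 1 (mod 8), (2/41) = +1.
Reciprocity: 7 ≡ 3 and 41 ≡ 1 (mod 4), so (7/41) = +(41/7).
Reduce top mod 7: now compute (6/7).
Pull out 2: since 7 ≡ 7 (mod 8), (2/7) = +1.
Reciprocity: 3 ≡ 3 and 7 ≡ 3 (mod 4), so (3/7) = −(7/3).
Reduce top mod 3: now compute (1/3).
Reached (1/3) = 1. Collecting the sign flips along the way, the symbol is -1.

-1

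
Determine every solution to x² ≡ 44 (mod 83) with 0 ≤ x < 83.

25, 58

Since 83 ≡ 3 (mod 4), a square root of 44 is 44^((83+1)/4) = 44^21 mod 83.
Repeated squaring: 44^2≡27, 44^4≡65, 44^8≡75, 44^16≡64 (mod 83).
44^21 = 44^(16+4+1) ≡ 25 (mod 83).
Check: 25² = 625 ≡ 44 (mod 83). The two roots are 25 and 58.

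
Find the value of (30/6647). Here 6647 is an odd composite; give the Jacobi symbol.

-1

Pull out 2: since 6647 ≡ 7 (mod 8), (2/6647) = +1.
Reciprocity: 15 ≡ 3 and 6647 ≡ 3 (mod 4), so (15/6647) = −(6647/15).
Reduce top mod 15: now compute (2/15).
Pull out 2: since 15 ≡ 7 (mod 8), (2/15) = +1.
Reached (1/15) = 1. Collecting the sign flips along the way, the symbol is -1.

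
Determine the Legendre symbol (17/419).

-1

Reciprocity: 17 ≡ 1 and 419 ≡ 3 (mod 4), so (17/419) = +(419/17).
Reduce top mod 17: now compute (11/17).
Reciprocity: 11 ≡ 3 and 17 ≡ 1 (mod 4), so (11/17) = +(17/11).
Reduce top mod 11: now compute (6/11).
Pull out 2: since 11 ≡ 3 (mod 8), (2/11) = -1.
Reciprocity: 3 ≡ 3 and 11 ≡ 3 (mod 4), so (3/11) = −(11/3).
Reduce top mod 3: now compute (2/3).
Pull out 2: since 3 ≡ 3 (mod 8), (2/3) = -1.
Reached (1/3) = 1. Collecting the sign flips along the way, the symbol is -1.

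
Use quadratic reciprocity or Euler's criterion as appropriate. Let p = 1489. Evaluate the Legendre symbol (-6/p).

1

First reduce: -6 ≡ 1483 (mod 1489).
Reciprocity: 1483 ≡ 3 and 1489 ≡ 1 (mod 4), so (1483/1489) = +(1489/1483).
Reduce top mod 1483: now compute (6/1483).
Pull out 2: since 1483 ≡ 3 (mod 8), (2/1483) = -1.
Reciprocity: 3 ≡ 3 and 1483 ≡ 3 (mod 4), so (3/1483) = −(1483/3).
Reduce top mod 3: now compute (1/3).
Reached (1/3) = 1. Collecting the sign flips along the way, the symbol is +1.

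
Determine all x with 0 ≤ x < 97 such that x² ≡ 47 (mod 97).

97 ≡ 1 (mod 4), so we find a root by search.
Trying successive values, 12² = 144 ≡ 47 (mod 97). The other root is 97 − 12 = 85.

12, 85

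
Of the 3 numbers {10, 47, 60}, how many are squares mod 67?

3

(10/67) = +1 → QR.
(47/67) = +1 → QR.
(60/67) = +1 → QR.
Total quadratic residues among the 3: 3.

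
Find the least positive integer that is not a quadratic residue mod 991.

3

(2/991) = +1, so 2 is a residue.
(3/991) = −1, so 3 is the smallest positive non-residue mod 991.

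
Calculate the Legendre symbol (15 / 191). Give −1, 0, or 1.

1

Reciprocity: 15 ≡ 3 and 191 ≡ 3 (mod 4), so (15/191) = −(191/15).
Reduce top mod 15: now compute (11/15).
Reciprocity: 11 ≡ 3 and 15 ≡ 3 (mod 4), so (11/15) = −(15/11).
Reduce top mod 11: now compute (4/11).
Pull out 2^2: since 11 ≡ 3 (mod 8), (2/11) = -1, so (2/11)^2 = +1.
Reached (1/11) = 1. Collecting the sign flips along the way, the symbol is +1.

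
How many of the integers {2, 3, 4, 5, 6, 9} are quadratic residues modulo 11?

(2/11) = -1 → non-residue.
(3/11) = +1 → QR.
(4/11) = +1 → QR.
(5/11) = +1 → QR.
(6/11) = -1 → non-residue.
(9/11) = +1 → QR.
Total quadratic residues among the 6: 4.

4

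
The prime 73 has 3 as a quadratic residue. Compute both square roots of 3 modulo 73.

73 ≡ 1 (mod 4), so we find a root by search.
Trying successive values, 21² = 441 ≡ 3 (mod 73). The other root is 73 − 21 = 52.

21, 52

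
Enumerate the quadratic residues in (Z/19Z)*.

Square k = 1,…,9 (k and 19−k give the same square):
1²=1, 2²=4, 3²=9, 4²=16, 5²≡6, 6²≡17, 7²≡11, 8²≡7, 9²≡5 (mod 19).
So the quadratic residues mod 19 are {1, 4, 5, 6, 7, 9, 11, 16, 17}.

1,4,5,6,7,9,11,16,17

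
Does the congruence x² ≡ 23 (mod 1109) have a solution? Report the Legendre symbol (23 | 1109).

Euler's criterion: (23/1109) ≡ 23^554 (mod 1109).
23^2 ≡ 529 (mod 1109)
23^4 ≡ 373 (mod 1109)
23^8 ≡ 504 (mod 1109)
23^16 ≡ 55 (mod 1109)
23^32 ≡ 807 (mod 1109)
23^64 ≡ 266 (mod 1109)
23^128 ≡ 889 (mod 1109)
23^256 ≡ 713 (mod 1109)
23^512 ≡ 447 (mod 1109)
23^554 = 23^(512+32+8+2) ≡ 1108 (mod 1109).
Result is 1108 ≡ −1, so (23/1109) = −1.

-1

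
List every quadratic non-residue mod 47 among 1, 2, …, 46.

5 10 11 13 15 19 20 22 23 26 29 30 31 33 35 38 39 40 41 43 44 45 46

Square k = 1,…,23 (k and 47−k give the same square):
1²=1, 2²=4, 3²=9, 4²=16, 5²=25, 6²=36, 7²≡2, 8²≡17, 9²≡34, 10²≡6, 11²≡27, 12²≡3, 13²≡28, 14²≡8, 15²≡37, 16²≡21, 17²≡7, 18²≡42, 19²≡32, 20²≡24, 21²≡18, 22²≡14, 23²≡12 (mod 47).
The residues are {1, 2, 3, 4, 6, 7, 8, 9, 12, 14, 16, 17, 18, 21, 24, 25, 27, 28, 32, 34, 36, 37, 42}; the non-residues are the remaining 23 nonzero classes.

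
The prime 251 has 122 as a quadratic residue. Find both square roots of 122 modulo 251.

Since 251 ≡ 3 (mod 4), a square root of 122 is 122^((251+1)/4) = 122^63 mod 251.
Repeated squaring: 122^2≡75, 122^4≡103, 122^8≡67, 122^16≡222, 122^32≡88 (mod 251).
122^63 = 122^(32+16+8+4+2+1) ≡ 154 (mod 251).
Check: 154² = 23716 ≡ 122 (mod 251). The two roots are 97 and 154.

97, 154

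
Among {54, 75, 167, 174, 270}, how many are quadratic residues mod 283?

(54/283) = +1 → QR.
(75/283) = -1 → non-residue.
(167/283) = -1 → non-residue.
(174/283) = +1 → QR.
(270/283) = -1 → non-residue.
Total quadratic residues among the 5: 2.

2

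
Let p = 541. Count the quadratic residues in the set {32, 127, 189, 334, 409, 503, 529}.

(32/541) = -1 → non-residue.
(127/541) = -1 → non-residue.
(189/541) = +1 → QR.
(334/541) = +1 → QR.
(409/541) = -1 → non-residue.
(503/541) = -1 → non-residue.
(529/541) = +1 → QR.
Total quadratic residues among the 7: 3.

3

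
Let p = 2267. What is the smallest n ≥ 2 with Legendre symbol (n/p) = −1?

2

(2/2267) = −1, so 2 is the smallest positive non-residue mod 2267.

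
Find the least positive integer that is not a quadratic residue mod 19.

(2/19) = −1, so 2 is the smallest positive non-residue mod 19.

2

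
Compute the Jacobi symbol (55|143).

0

Reciprocity: 55 ≡ 3 and 143 ≡ 3 (mod 4), so (55/143) = −(143/55).
Reduce top mod 55: now compute (33/55).
Reciprocity: 33 ≡ 1 and 55 ≡ 3 (mod 4), so (33/55) = +(55/33).
Reduce top mod 33: now compute (22/33).
Pull out 2: since 33 ≡ 1 (mod 8), (2/33) = +1.
Reciprocity: 11 ≡ 3 and 33 ≡ 1 (mod 4), so (11/33) = +(33/11).
Reduce top mod 11: now compute (0/11).
Top reduces to 0: gcd > 1, so the symbol is 0.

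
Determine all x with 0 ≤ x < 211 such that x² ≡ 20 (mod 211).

Since 211 ≡ 3 (mod 4), a square root of 20 is 20^((211+1)/4) = 20^53 mod 211.
Repeated squaring: 20^2≡189, 20^4≡62, 20^8≡46, 20^16≡6, 20^32≡36 (mod 211).
20^53 = 20^(32+16+4+1) ≡ 81 (mod 211).
Check: 81² = 6561 ≡ 20 (mod 211). The two roots are 81 and 130.

81, 130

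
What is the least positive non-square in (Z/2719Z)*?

(2/2719) = +1, so 2 is a residue.
(3/2719) = −1, so 3 is the smallest positive non-residue mod 2719.

3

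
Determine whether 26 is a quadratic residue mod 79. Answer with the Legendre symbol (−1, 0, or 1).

Pull out 2: since 79 ≡ 7 (mod 8), (2/79) = +1.
Reciprocity: 13 ≡ 1 and 79 ≡ 3 (mod 4), so (13/79) = +(79/13).
Reduce top mod 13: now compute (1/13).
Reached (1/13) = 1. Collecting the sign flips along the way, the symbol is +1.

1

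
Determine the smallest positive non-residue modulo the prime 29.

2

(2/29) = −1, so 2 is the smallest positive non-residue mod 29.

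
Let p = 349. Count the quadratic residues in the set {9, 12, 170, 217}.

2

(9/349) = +1 → QR.
(12/349) = +1 → QR.
(170/349) = -1 → non-residue.
(217/349) = -1 → non-residue.
Total quadratic residues among the 4: 2.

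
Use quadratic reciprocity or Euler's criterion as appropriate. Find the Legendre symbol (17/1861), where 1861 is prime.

1

Reciprocity: 17 ≡ 1 and 1861 ≡ 1 (mod 4), so (17/1861) = +(1861/17).
Reduce top mod 17: now compute (8/17).
Pull out 2^3: since 17 ≡ 1 (mod 8), (2/17) = +1, so (2/17)^3 = +1.
Reached (1/17) = 1. Collecting the sign flips along the way, the symbol is +1.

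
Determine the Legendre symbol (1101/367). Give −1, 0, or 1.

0

First reduce: 1101 ≡ 0 (mod 367).
Top reduces to 0: gcd > 1, so the symbol is 0.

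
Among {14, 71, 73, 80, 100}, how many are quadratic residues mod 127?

3

(14/127) = -1 → non-residue.
(71/127) = +1 → QR.
(73/127) = +1 → QR.
(80/127) = -1 → non-residue.
(100/127) = +1 → QR.
Total quadratic residues among the 5: 3.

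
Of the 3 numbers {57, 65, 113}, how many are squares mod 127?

(57/127) = -1 → non-residue.
(65/127) = -1 → non-residue.
(113/127) = +1 → QR.
Total quadratic residues among the 3: 1.

1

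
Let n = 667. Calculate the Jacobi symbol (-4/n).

-1

First reduce: -4 ≡ 663 (mod 667).
Reciprocity: 663 ≡ 3 and 667 ≡ 3 (mod 4), so (663/667) = −(667/663).
Reduce top mod 663: now compute (4/663).
Pull out 2^2: since 663 ≡ 7 (mod 8), (2/663) = +1, so (2/663)^2 = +1.
Reached (1/663) = 1. Collecting the sign flips along the way, the symbol is -1.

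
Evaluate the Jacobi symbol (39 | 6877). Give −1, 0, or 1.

Reciprocity: 39 ≡ 3 and 6877 ≡ 1 (mod 4), so (39/6877) = +(6877/39).
Reduce top mod 39: now compute (13/39).
Reciprocity: 13 ≡ 1 and 39 ≡ 3 (mod 4), so (13/39) = +(39/13).
Reduce top mod 13: now compute (0/13).
Top reduces to 0: gcd > 1, so the symbol is 0.

0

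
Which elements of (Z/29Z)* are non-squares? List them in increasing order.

2,3,8,10,11,12,14,15,17,18,19,21,26,27

Square k = 1,…,14 (k and 29−k give the same square):
1²=1, 2²=4, 3²=9, 4²=16, 5²=25, 6²≡7, 7²≡20, 8²≡6, 9²≡23, 10²≡13, 11²≡5, 12²≡28, 13²≡24, 14²≡22 (mod 29).
The residues are {1, 4, 5, 6, 7, 9, 13, 16, 20, 22, 23, 24, 25, 28}; the non-residues are the remaining 14 nonzero classes.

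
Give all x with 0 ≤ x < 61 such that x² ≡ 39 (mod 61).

10, 51

61 ≡ 1 (mod 4), so we find a root by search.
Trying successive values, 10² = 100 ≡ 39 (mod 61). The other root is 61 − 10 = 51.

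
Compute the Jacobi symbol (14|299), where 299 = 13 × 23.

Pull out 2: since 299 ≡ 3 (mod 8), (2/299) = -1.
Reciprocity: 7 ≡ 3 and 299 ≡ 3 (mod 4), so (7/299) = −(299/7).
Reduce top mod 7: now compute (5/7).
Reciprocity: 5 ≡ 1 and 7 ≡ 3 (mod 4), so (5/7) = +(7/5).
Reduce top mod 5: now compute (2/5).
Pull out 2: since 5 ≡ 5 (mod 8), (2/5) = -1.
Reached (1/5) = 1. Collecting the sign flips along the way, the symbol is -1.

-1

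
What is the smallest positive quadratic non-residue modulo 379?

2

(2/379) = −1, so 2 is the smallest positive non-residue mod 379.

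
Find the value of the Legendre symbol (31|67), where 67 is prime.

Reciprocity: 31 ≡ 3 and 67 ≡ 3 (mod 4), so (31/67) = −(67/31).
Reduce top mod 31: now compute (5/31).
Reciprocity: 5 ≡ 1 and 31 ≡ 3 (mod 4), so (5/31) = +(31/5).
Reduce top mod 5: now compute (1/5).
Reached (1/5) = 1. Collecting the sign flips along the way, the symbol is -1.

-1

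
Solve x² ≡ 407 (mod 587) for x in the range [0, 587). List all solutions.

Since 587 ≡ 3 (mod 4), a square root of 407 is 407^((587+1)/4) = 407^147 mod 587.
Repeated squaring: 407^2≡115, 407^4≡311, 407^8≡453, 407^16≡346, 407^32≡555, 407^64≡437, 407^128≡194 (mod 587).
407^147 = 407^(128+16+2+1) ≡ 355 (mod 587).
Check: 355² = 126025 ≡ 407 (mod 587). The two roots are 232 and 355.

232, 355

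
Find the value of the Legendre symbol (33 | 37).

1

Euler's criterion: (33/37) ≡ 33^18 (mod 37).
33^2 ≡ 16 (mod 37)
33^4 ≡ 34 (mod 37)
33^8 ≡ 9 (mod 37)
33^16 ≡ 7 (mod 37)
33^18 = 33^(16+2) ≡ 1 (mod 37).
Result is 1, so (33/37) = 1.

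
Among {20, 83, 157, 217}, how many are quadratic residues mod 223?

2

(20/223) = -1 → non-residue.
(83/223) = +1 → QR.
(157/223) = -1 → non-residue.
(217/223) = +1 → QR.
Total quadratic residues among the 4: 2.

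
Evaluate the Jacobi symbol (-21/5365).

First reduce: -21 ≡ 5344 (mod 5365).
Pull out 2^5: since 5365 ≡ 5 (mod 8), (2/5365) = -1, so (2/5365)^5 = -1.
Reciprocity: 167 ≡ 3 and 5365 ≡ 1 (mod 4), so (167/5365) = +(5365/167).
Reduce top mod 167: now compute (21/167).
Reciprocity: 21 ≡ 1 and 167 ≡ 3 (mod 4), so (21/167) = +(167/21).
Reduce top mod 21: now compute (20/21).
Pull out 2^2: since 21 ≡ 5 (mod 8), (2/21) = -1, so (2/21)^2 = +1.
Reciprocity: 5 ≡ 1 and 21 ≡ 1 (mod 4), so (5/21) = +(21/5).
Reduce top mod 5: now compute (1/5).
Reached (1/5) = 1. Collecting the sign flips along the way, the symbol is -1.

-1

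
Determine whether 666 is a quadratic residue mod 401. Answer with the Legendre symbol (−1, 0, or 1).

First reduce: 666 ≡ 265 (mod 401).
Reciprocity: 265 ≡ 1 and 401 ≡ 1 (mod 4), so (265/401) = +(401/265).
Reduce top mod 265: now compute (136/265).
Pull out 2^3: since 265 ≡ 1 (mod 8), (2/265) = +1, so (2/265)^3 = +1.
Reciprocity: 17 ≡ 1 and 265 ≡ 1 (mod 4), so (17/265) = +(265/17).
Reduce top mod 17: now compute (10/17).
Pull out 2: since 17 ≡ 1 (mod 8), (2/17) = +1.
Reciprocity: 5 ≡ 1 and 17 ≡ 1 (mod 4), so (5/17) = +(17/5).
Reduce top mod 5: now compute (2/5).
Pull out 2: since 5 ≡ 5 (mod 8), (2/5) = -1.
Reached (1/5) = 1. Collecting the sign flips along the way, the symbol is -1.

-1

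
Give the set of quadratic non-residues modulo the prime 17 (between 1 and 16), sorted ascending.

3 5 6 7 10 11 12 14

Square k = 1,…,8 (k and 17−k give the same square):
1²=1, 2²=4, 3²=9, 4²=16, 5²≡8, 6²≡2, 7²≡15, 8²≡13 (mod 17).
The residues are {1, 2, 4, 8, 9, 13, 15, 16}; the non-residues are the remaining 8 nonzero classes.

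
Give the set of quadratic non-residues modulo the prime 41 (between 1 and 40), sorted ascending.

3,6,7,11,12,13,14,15,17,19,22,24,26,27,28,29,30,34,35,38

Square k = 1,…,20 (k and 41−k give the same square):
1²=1, 2²=4, 3²=9, 4²=16, 5²=25, 6²=36, 7²≡8, 8²≡23, 9²≡40, 10²≡18, 11²≡39, 12²≡21, 13²≡5, 14²≡32, 15²≡20, 16²≡10, 17²≡2, 18²≡37, 19²≡33, 20²≡31 (mod 41).
The residues are {1, 2, 4, 5, 8, 9, 10, 16, 18, 20, 21, 23, 25, 31, 32, 33, 36, 37, 39, 40}; the non-residues are the remaining 20 nonzero classes.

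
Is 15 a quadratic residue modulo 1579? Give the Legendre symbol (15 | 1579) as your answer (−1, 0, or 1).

Reciprocity: 15 ≡ 3 and 1579 ≡ 3 (mod 4), so (15/1579) = −(1579/15).
Reduce top mod 15: now compute (4/15).
Pull out 2^2: since 15 ≡ 7 (mod 8), (2/15) = +1, so (2/15)^2 = +1.
Reached (1/15) = 1. Collecting the sign flips along the way, the symbol is -1.

-1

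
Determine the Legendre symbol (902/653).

First reduce: 902 ≡ 249 (mod 653).
Reciprocity: 249 ≡ 1 and 653 ≡ 1 (mod 4), so (249/653) = +(653/249).
Reduce top mod 249: now compute (155/249).
Reciprocity: 155 ≡ 3 and 249 ≡ 1 (mod 4), so (155/249) = +(249/155).
Reduce top mod 155: now compute (94/155).
Pull out 2: since 155 ≡ 3 (mod 8), (2/155) = -1.
Reciprocity: 47 ≡ 3 and 155 ≡ 3 (mod 4), so (47/155) = −(155/47).
Reduce top mod 47: now compute (14/47).
Pull out 2: since 47 ≡ 7 (mod 8), (2/47) = +1.
Reciprocity: 7 ≡ 3 and 47 ≡ 3 (mod 4), so (7/47) = −(47/7).
Reduce top mod 7: now compute (5/7).
Reciprocity: 5 ≡ 1 and 7 ≡ 3 (mod 4), so (5/7) = +(7/5).
Reduce top mod 5: now compute (2/5).
Pull out 2: since 5 ≡ 5 (mod 8), (2/5) = -1.
Reached (1/5) = 1. Collecting the sign flips along the way, the symbol is +1.

1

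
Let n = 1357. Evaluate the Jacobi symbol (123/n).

Reciprocity: 123 ≡ 3 and 1357 ≡ 1 (mod 4), so (123/1357) = +(1357/123).
Reduce top mod 123: now compute (4/123).
Pull out 2^2: since 123 ≡ 3 (mod 8), (2/123) = -1, so (2/123)^2 = +1.
Reached (1/123) = 1. Collecting the sign flips along the way, the symbol is +1.

1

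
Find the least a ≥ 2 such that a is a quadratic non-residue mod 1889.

(2/1889) = +1, so 2 is a residue.
(3/1889) = −1, so 3 is the smallest positive non-residue mod 1889.

3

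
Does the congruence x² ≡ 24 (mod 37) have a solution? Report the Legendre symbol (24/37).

-1

Euler's criterion: (24/37) ≡ 24^18 (mod 37).
24^2 ≡ 21 (mod 37)
24^4 ≡ 34 (mod 37)
24^8 ≡ 9 (mod 37)
24^16 ≡ 7 (mod 37)
24^18 = 24^(16+2) ≡ 36 (mod 37).
Result is 36 ≡ −1, so (24/37) = −1.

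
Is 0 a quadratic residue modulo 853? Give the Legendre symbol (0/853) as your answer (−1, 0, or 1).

Top reduces to 0: gcd > 1, so the symbol is 0.

0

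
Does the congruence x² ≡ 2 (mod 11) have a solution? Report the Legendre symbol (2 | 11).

Pull out 2: since 11 ≡ 3 (mod 8), (2/11) = -1.
Reached (1/11) = 1. Collecting the sign flips along the way, the symbol is -1.

-1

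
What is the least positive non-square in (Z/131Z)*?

(2/131) = −1, so 2 is the smallest positive non-residue mod 131.

2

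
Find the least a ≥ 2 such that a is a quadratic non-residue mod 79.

(2/79) = +1, so 2 is a residue.
(3/79) = −1, so 3 is the smallest positive non-residue mod 79.

3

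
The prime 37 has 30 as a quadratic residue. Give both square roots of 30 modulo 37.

17, 20

37 ≡ 1 (mod 4), so we find a root by search.
Trying successive values, 17² = 289 ≡ 30 (mod 37). The other root is 37 − 17 = 20.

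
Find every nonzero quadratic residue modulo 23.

Square k = 1,…,11 (k and 23−k give the same square):
1²=1, 2²=4, 3²=9, 4²=16, 5²≡2, 6²≡13, 7²≡3, 8²≡18, 9²≡12, 10²≡8, 11²≡6 (mod 23).
So the quadratic residues mod 23 are {1, 2, 3, 4, 6, 8, 9, 12, 13, 16, 18}.

1,2,3,4,6,8,9,12,13,16,18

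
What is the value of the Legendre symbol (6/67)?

1

Euler's criterion: (6/67) ≡ 6^33 (mod 67).
6^2 ≡ 36 (mod 67)
6^4 ≡ 23 (mod 67)
6^8 ≡ 60 (mod 67)
6^16 ≡ 49 (mod 67)
6^32 ≡ 56 (mod 67)
6^33 = 6^(32+1) ≡ 1 (mod 67).
Result is 1, so (6/67) = 1.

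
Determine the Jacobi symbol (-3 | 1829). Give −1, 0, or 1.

-1

First reduce: -3 ≡ 1826 (mod 1829).
Pull out 2: since 1829 ≡ 5 (mod 8), (2/1829) = -1.
Reciprocity: 913 ≡ 1 and 1829 ≡ 1 (mod 4), so (913/1829) = +(1829/913).
Reduce top mod 913: now compute (3/913).
Reciprocity: 3 ≡ 3 and 913 ≡ 1 (mod 4), so (3/913) = +(913/3).
Reduce top mod 3: now compute (1/3).
Reached (1/3) = 1. Collecting the sign flips along the way, the symbol is -1.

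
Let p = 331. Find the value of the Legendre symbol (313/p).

Euler's criterion: (313/331) ≡ 313^165 (mod 331).
313^2 ≡ 324 (mod 331)
313^4 ≡ 49 (mod 331)
313^8 ≡ 84 (mod 331)
313^16 ≡ 105 (mod 331)
313^32 ≡ 102 (mod 331)
313^64 ≡ 143 (mod 331)
313^128 ≡ 258 (mod 331)
313^165 = 313^(128+32+4+1) ≡ 1 (mod 331).
Result is 1, so (313/331) = 1.

1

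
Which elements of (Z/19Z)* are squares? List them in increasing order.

1 4 5 6 7 9 11 16 17

Square k = 1,…,9 (k and 19−k give the same square):
1²=1, 2²=4, 3²=9, 4²=16, 5²≡6, 6²≡17, 7²≡11, 8²≡7, 9²≡5 (mod 19).
So the quadratic residues mod 19 are {1, 4, 5, 6, 7, 9, 11, 16, 17}.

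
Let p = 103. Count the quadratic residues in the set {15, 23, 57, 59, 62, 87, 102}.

(15/103) = +1 → QR.
(23/103) = +1 → QR.
(57/103) = -1 → non-residue.
(59/103) = +1 → QR.
(62/103) = -1 → non-residue.
(87/103) = -1 → non-residue.
(102/103) = -1 → non-residue.
Total quadratic residues among the 7: 3.

3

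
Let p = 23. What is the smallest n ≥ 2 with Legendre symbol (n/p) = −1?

(2/23) = +1, so 2 is a residue.
(3/23) = +1, so 3 is a residue.
(4/23) = +1, so 4 is a residue.
(5/23) = −1, so 5 is the smallest positive non-residue mod 23.

5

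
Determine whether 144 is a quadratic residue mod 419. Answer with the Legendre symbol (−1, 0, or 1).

1

Pull out 2^4: since 419 ≡ 3 (mod 8), (2/419) = -1, so (2/419)^4 = +1.
Reciprocity: 9 ≡ 1 and 419 ≡ 3 (mod 4), so (9/419) = +(419/9).
Reduce top mod 9: now compute (5/9).
Reciprocity: 5 ≡ 1 and 9 ≡ 1 (mod 4), so (5/9) = +(9/5).
Reduce top mod 5: now compute (4/5).
Pull out 2^2: since 5 ≡ 5 (mod 8), (2/5) = -1, so (2/5)^2 = +1.
Reached (1/5) = 1. Collecting the sign flips along the way, the symbol is +1.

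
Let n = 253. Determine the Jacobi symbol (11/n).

0

Reciprocity: 11 ≡ 3 and 253 ≡ 1 (mod 4), so (11/253) = +(253/11).
Reduce top mod 11: now compute (0/11).
Top reduces to 0: gcd > 1, so the symbol is 0.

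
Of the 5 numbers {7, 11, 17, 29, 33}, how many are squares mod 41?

(7/41) = -1 → non-residue.
(11/41) = -1 → non-residue.
(17/41) = -1 → non-residue.
(29/41) = -1 → non-residue.
(33/41) = +1 → QR.
Total quadratic residues among the 5: 1.

1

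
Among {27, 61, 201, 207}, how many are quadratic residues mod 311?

(27/311) = +1 → QR.
(61/311) = -1 → non-residue.
(201/311) = +1 → QR.
(207/311) = -1 → non-residue.
Total quadratic residues among the 4: 2.

2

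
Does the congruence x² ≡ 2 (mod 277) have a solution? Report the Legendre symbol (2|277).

-1

Pull out 2: since 277 ≡ 5 (mod 8), (2/277) = -1.
Reached (1/277) = 1. Collecting the sign flips along the way, the symbol is -1.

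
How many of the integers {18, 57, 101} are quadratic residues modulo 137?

2

(18/137) = +1 → QR.
(57/137) = -1 → non-residue.
(101/137) = +1 → QR.
Total quadratic residues among the 3: 2.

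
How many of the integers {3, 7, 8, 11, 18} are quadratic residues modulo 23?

(3/23) = +1 → QR.
(7/23) = -1 → non-residue.
(8/23) = +1 → QR.
(11/23) = -1 → non-residue.
(18/23) = +1 → QR.
Total quadratic residues among the 5: 3.

3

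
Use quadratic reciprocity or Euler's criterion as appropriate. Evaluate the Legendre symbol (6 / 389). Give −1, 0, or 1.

Pull out 2: since 389 ≡ 5 (mod 8), (2/389) = -1.
Reciprocity: 3 ≡ 3 and 389 ≡ 1 (mod 4), so (3/389) = +(389/3).
Reduce top mod 3: now compute (2/3).
Pull out 2: since 3 ≡ 3 (mod 8), (2/3) = -1.
Reached (1/3) = 1. Collecting the sign flips along the way, the symbol is +1.

1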